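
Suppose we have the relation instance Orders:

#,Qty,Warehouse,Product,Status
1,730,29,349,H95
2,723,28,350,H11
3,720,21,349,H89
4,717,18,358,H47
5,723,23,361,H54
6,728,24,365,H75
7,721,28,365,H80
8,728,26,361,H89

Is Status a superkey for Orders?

No

Rows 3 and 8 have the same Status value Status=H89 but are distinct tuples, so Status does not determine every attribute — not a superkey.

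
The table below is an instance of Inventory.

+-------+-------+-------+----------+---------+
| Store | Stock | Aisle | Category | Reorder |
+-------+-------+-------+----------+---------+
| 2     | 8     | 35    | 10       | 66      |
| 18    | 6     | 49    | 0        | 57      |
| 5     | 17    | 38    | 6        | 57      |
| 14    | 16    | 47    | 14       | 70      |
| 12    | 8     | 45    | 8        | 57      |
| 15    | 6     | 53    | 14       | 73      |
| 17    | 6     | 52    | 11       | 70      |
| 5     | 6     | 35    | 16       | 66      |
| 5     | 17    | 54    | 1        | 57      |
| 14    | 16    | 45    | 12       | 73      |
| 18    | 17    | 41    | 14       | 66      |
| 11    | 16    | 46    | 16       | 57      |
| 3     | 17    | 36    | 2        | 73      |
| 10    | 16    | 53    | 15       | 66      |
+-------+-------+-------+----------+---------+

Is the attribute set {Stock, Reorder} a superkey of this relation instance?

No

Two distinct rows share (Stock=17, Reorder=57), so {Stock, Reorder} does not determine every attribute — not a superkey.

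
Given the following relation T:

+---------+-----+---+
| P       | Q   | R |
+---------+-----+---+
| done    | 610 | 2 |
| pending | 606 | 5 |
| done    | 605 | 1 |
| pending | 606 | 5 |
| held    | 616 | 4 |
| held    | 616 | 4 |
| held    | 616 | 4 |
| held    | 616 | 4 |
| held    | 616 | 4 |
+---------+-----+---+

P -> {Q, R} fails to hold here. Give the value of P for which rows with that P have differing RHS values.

done

P=done: 2 rows → {Q,R} takes values {(610, 2), (605, 1)} — violation
P=pending: 2 rows → {Q,R} = (606, 5), (606, 5) ✓
P=held: 5 rows → {Q,R} = (616, 4), (616, 4), (616, 4), (616, 4), (616, 4) ✓
The only P value with inconsistent RHS is P=done.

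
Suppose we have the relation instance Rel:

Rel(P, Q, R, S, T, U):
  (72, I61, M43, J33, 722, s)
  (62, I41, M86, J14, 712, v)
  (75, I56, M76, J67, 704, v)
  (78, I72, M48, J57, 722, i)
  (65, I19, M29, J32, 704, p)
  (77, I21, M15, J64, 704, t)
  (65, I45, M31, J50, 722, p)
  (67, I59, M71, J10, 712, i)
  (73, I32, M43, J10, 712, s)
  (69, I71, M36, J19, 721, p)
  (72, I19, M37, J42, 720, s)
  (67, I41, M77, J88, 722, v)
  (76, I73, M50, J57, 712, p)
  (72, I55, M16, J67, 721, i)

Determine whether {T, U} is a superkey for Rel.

All 14 rows have distinct {T, U} values, so {T, U} → (all attributes) holds and {T, U} is a superkey.

Yes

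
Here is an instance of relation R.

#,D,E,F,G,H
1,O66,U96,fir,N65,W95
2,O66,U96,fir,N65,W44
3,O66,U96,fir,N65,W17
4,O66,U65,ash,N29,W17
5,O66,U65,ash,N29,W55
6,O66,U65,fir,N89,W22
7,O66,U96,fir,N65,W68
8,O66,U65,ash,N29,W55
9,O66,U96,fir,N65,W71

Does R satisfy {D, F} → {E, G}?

No

(D=O66, F=fir): rows 1, 2, 3, 6, 7, 9 → {E,G} takes values {(U96, N65), (U65, N89)} — violation
(D=O66, F=ash): rows 4, 5, 8 → {E,G} = (U65, N29), (U65, N29), (U65, N29) ✓
Two rows agree on {D, F} but differ on {E, G}, so {D, F} → {E, G} does not hold.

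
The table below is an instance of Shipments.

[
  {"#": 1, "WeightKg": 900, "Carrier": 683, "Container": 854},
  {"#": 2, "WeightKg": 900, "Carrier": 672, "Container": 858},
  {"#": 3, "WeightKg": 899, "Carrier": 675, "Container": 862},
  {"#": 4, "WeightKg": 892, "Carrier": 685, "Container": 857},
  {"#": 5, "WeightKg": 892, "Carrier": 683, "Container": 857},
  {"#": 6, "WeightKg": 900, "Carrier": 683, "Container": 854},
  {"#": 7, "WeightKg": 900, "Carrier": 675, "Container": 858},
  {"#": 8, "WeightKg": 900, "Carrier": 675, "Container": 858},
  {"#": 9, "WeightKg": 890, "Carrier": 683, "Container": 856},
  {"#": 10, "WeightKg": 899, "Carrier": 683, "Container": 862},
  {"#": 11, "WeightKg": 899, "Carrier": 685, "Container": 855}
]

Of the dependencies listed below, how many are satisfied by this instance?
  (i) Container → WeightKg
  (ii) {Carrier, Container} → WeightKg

(i) Container → WeightKg: every LHS value maps to a single RHS value — holds.
(ii) {Carrier, Container} → WeightKg: every LHS value maps to a single RHS value — holds.
2 of the 2 dependencies hold.

2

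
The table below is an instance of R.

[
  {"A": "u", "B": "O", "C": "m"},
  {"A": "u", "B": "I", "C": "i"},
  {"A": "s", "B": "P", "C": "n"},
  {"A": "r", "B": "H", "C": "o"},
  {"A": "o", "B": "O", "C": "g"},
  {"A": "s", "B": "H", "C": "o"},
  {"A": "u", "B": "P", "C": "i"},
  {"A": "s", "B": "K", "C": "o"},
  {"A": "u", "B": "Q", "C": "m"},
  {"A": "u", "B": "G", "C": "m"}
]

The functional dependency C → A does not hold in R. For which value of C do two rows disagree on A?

o

C=m: 3 rows → A = u, u, u ✓
C=i: 2 rows → A = u, u ✓
C=n: 1 row → A = s ✓
C=o: 3 rows → A takes values {r, s} — violation
C=g: 1 row → A = o ✓
The only C value with inconsistent A is C=o.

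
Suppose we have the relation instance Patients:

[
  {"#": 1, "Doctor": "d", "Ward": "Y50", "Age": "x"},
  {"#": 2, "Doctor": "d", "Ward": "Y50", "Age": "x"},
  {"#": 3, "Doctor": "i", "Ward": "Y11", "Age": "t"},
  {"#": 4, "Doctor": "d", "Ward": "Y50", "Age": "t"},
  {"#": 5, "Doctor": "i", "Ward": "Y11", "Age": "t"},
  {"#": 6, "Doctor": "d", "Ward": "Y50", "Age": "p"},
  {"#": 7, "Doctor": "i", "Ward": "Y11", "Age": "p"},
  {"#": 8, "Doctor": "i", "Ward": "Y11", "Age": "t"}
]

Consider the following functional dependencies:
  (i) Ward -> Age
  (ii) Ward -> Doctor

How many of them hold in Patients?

(i) Ward -> Age: Ward=Y50: rows 1, 2, 4, 6 → Age takes values {x, t, p} — violation; Ward=Y11: rows 3, 5, 7, 8 → Age takes values {t, p} — violation — fails.
(ii) Ward -> Doctor: every LHS value maps to a single RHS value — holds.
1 of the 2 dependencies holds.

1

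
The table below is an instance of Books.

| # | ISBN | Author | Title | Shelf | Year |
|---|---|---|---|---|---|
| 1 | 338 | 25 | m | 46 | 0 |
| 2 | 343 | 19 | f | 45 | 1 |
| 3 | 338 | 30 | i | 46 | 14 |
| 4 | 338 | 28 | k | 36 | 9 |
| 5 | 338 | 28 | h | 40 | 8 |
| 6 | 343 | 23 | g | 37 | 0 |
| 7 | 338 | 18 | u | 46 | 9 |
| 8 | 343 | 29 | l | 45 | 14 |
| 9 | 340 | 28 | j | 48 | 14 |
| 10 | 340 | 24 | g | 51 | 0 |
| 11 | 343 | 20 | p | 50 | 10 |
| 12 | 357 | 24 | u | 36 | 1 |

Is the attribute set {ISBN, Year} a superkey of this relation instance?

Rows 4 and 7 have the same {ISBN, Year} value (ISBN=338, Year=9) but are distinct tuples, so {ISBN, Year} does not determine every attribute — not a superkey.

No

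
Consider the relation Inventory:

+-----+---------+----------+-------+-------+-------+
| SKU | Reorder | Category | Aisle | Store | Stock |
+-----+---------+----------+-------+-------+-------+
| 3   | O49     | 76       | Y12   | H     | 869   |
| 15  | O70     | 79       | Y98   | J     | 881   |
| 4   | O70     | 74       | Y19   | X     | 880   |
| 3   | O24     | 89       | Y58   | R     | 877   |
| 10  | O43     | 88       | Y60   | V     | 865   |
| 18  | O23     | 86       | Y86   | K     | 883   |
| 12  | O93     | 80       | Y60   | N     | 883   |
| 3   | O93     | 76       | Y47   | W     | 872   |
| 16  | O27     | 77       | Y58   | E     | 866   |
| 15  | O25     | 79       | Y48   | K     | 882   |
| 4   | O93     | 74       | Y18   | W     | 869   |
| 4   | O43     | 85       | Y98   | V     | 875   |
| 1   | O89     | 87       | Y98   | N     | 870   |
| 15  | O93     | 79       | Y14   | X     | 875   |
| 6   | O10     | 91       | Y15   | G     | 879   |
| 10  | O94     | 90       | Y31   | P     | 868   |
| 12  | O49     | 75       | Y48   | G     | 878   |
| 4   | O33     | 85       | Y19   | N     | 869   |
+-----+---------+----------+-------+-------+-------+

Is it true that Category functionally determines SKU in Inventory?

Category=76: 2 rows → SKU = 3, 3 ✓
Category=79: 3 rows → SKU = 15, 15, 15 ✓
Category=74: 2 rows → SKU = 4, 4 ✓
Category=89: 1 row → SKU = 3 ✓
Category=88: 1 row → SKU = 10 ✓
Category=86: 1 row → SKU = 18 ✓
Category=80: 1 row → SKU = 12 ✓
Category=77: 1 row → SKU = 16 ✓
Category=85: 2 rows → SKU = 4, 4 ✓
Category=87: 1 row → SKU = 1 ✓
Category=91: 1 row → SKU = 6 ✓
Category=90: 1 row → SKU = 10 ✓
Category=75: 1 row → SKU = 12 ✓
Every Category value is associated with a single SKU value, so Category -> SKU holds.

Yes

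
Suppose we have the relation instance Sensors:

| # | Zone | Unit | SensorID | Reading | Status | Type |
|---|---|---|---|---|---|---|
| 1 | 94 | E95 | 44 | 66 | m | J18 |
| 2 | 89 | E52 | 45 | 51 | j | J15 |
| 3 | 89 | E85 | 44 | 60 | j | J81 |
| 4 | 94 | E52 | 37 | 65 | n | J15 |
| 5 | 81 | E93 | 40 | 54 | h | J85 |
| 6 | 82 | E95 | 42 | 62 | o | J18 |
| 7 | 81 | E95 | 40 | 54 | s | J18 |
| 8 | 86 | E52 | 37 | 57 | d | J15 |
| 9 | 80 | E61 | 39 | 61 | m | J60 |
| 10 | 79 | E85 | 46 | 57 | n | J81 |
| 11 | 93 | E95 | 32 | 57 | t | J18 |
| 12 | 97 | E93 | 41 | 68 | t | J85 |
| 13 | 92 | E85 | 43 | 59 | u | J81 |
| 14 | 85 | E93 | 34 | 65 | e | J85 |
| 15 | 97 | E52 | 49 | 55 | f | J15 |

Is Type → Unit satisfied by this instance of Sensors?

Type=J18: rows 1, 6, 7, 11 → Unit = E95, E95, E95, E95 ✓
Type=J15: rows 2, 4, 8, 15 → Unit = E52, E52, E52, E52 ✓
Type=J81: rows 3, 10, 13 → Unit = E85, E85, E85 ✓
Type=J85: rows 5, 12, 14 → Unit = E93, E93, E93 ✓
Type=J60: row 9 → Unit = E61 ✓
Every Type value is associated with a single Unit value, so Type → Unit holds.

Yes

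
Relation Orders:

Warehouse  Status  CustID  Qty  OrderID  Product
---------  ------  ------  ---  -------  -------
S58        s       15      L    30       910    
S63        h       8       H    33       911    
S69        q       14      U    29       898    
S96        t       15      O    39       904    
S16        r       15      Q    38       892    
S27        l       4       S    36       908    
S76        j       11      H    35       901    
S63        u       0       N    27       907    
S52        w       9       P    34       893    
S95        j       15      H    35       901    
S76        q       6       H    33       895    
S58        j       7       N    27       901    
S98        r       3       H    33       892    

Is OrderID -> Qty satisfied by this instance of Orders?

Yes

OrderID=30: 1 row → Qty = L ✓
OrderID=33: 3 rows → Qty = H, H, H ✓
OrderID=29: 1 row → Qty = U ✓
OrderID=39: 1 row → Qty = O ✓
OrderID=38: 1 row → Qty = Q ✓
OrderID=36: 1 row → Qty = S ✓
OrderID=35: 2 rows → Qty = H, H ✓
OrderID=27: 2 rows → Qty = N, N ✓
OrderID=34: 1 row → Qty = P ✓
Every OrderID value is associated with a single Qty value, so OrderID -> Qty holds.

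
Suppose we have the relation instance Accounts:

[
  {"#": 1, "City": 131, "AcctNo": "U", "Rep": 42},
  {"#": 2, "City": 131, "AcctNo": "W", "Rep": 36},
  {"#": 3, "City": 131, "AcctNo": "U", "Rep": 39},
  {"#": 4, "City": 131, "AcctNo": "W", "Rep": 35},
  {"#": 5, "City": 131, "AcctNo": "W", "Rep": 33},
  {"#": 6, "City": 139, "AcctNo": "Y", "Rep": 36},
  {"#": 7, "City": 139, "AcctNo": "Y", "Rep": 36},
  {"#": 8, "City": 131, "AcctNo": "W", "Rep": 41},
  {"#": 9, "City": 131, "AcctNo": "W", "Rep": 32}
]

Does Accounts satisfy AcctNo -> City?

AcctNo=U: rows 1, 3 → City = 131, 131 ✓
AcctNo=W: rows 2, 4, 5, 8, 9 → City = 131, 131, 131, 131, 131 ✓
AcctNo=Y: rows 6, 7 → City = 139, 139 ✓
Every AcctNo value is associated with a single City value, so AcctNo -> City holds.

Yes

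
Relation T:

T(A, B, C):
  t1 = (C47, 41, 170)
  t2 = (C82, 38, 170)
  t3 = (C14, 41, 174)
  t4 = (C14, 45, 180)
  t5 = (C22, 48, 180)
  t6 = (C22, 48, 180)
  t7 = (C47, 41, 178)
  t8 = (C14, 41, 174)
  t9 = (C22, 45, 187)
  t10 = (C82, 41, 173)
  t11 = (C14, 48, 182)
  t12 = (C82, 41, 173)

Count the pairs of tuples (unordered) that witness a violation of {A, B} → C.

(A=C47, B=41): violating pairs (1,7) — 1 pair.
(A=C14, B=41): all 2 rows agree on C — 0 pairs.
(A=C22, B=48): all 2 rows agree on C — 0 pairs.
(A=C82, B=41): all 2 rows agree on C — 0 pairs.

1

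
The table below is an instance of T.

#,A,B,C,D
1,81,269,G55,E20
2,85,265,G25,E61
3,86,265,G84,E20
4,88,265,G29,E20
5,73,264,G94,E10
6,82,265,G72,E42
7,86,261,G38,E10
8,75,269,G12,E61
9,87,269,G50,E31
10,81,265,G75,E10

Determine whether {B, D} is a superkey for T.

Rows 3 and 4 have the same {B, D} value (B=265, D=E20) but are distinct tuples, so {B, D} does not determine every attribute — not a superkey.

No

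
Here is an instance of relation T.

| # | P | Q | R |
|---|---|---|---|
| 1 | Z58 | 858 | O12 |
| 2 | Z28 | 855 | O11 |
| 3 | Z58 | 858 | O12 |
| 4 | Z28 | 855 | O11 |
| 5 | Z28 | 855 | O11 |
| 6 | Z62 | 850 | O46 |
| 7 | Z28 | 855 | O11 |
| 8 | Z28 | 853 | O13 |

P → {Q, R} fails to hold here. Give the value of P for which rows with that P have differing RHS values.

Z28

P=Z58: rows 1, 3 → {Q,R} = (858, O12), (858, O12) ✓
P=Z28: rows 2, 4, 5, 7, 8 → {Q,R} takes values {(855, O11), (853, O13)} — violation
P=Z62: row 6 → {Q,R} = (850, O46) ✓
The only P value with inconsistent RHS is P=Z28.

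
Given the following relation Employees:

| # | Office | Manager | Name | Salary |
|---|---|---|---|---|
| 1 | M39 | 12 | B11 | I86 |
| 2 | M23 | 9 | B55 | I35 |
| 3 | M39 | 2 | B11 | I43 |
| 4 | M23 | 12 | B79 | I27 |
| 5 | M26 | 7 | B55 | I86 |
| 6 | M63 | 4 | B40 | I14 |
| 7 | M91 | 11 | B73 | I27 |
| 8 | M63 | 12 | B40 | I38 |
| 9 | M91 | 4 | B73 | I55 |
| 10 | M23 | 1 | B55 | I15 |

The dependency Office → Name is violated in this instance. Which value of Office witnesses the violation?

M23

Office=M39: rows 1, 3 → Name = B11, B11 ✓
Office=M23: rows 2, 4, 10 → Name takes values {B55, B79} — violation
Office=M26: row 5 → Name = B55 ✓
Office=M63: rows 6, 8 → Name = B40, B40 ✓
Office=M91: rows 7, 9 → Name = B73, B73 ✓
The only Office value with inconsistent Name is Office=M23.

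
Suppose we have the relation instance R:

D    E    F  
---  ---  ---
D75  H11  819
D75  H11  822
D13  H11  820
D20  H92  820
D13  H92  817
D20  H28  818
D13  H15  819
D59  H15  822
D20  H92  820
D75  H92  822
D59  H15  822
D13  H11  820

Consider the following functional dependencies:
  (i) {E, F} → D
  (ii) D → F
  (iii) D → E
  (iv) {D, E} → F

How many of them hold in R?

1

(i) {E, F} → D: every LHS value maps to a single RHS value — holds.
(ii) D → F: D=D75: 3 rows → F takes values {819, 822} — violation; D=D13: 4 rows → F takes values {820, 817, 819} — violation; D=D20: 3 rows → F takes values {820, 818} — violation — fails.
(iii) D → E: D=D75: 3 rows → E takes values {H11, H92} — violation; D=D13: 4 rows → E takes values {H11, H92, H15} — violation; D=D20: 3 rows → E takes values {H92, H28} — violation — fails.
(iv) {D, E} → F: (D=D75, E=H11): 2 rows → F takes values {819, 822} — violation — fails.
1 of the 4 dependencies holds.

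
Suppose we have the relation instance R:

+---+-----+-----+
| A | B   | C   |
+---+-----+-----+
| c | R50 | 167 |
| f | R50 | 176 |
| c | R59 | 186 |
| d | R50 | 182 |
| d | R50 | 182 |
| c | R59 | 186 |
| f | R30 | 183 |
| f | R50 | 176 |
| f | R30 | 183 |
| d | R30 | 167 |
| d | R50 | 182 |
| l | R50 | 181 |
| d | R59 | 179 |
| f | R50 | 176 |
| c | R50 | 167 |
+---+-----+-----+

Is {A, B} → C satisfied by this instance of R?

(A=c, B=R50): 2 rows → C = 167, 167 ✓
(A=f, B=R50): 3 rows → C = 176, 176, 176 ✓
(A=c, B=R59): 2 rows → C = 186, 186 ✓
(A=d, B=R50): 3 rows → C = 182, 182, 182 ✓
(A=f, B=R30): 2 rows → C = 183, 183 ✓
(A=d, B=R30): 1 row → C = 167 ✓
(A=l, B=R50): 1 row → C = 181 ✓
(A=d, B=R59): 1 row → C = 179 ✓
Every {A, B} value is associated with a single C value, so {A, B} → C holds.

Yes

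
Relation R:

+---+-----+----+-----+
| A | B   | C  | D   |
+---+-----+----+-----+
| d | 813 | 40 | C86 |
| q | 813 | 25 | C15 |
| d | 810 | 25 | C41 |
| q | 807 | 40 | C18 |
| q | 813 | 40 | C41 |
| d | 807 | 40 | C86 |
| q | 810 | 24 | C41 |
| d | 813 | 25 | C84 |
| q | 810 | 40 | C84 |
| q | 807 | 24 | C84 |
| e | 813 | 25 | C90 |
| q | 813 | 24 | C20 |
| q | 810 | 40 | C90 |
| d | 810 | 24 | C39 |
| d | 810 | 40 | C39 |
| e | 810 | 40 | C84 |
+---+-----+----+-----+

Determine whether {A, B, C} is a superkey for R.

Two distinct rows share (A=q, B=810, C=40), so {A, B, C} does not determine every attribute — not a superkey.

No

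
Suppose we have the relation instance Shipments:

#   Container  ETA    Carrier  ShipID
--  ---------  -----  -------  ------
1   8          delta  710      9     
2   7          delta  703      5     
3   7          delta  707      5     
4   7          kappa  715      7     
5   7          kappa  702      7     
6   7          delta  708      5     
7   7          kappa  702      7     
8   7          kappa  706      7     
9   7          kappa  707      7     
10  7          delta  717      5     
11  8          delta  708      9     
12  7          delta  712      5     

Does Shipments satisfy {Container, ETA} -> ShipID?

(Container=8, ETA=delta): rows 1, 11 → ShipID = 9, 9 ✓
(Container=7, ETA=delta): rows 2, 3, 6, 10, 12 → ShipID = 5, 5, 5, 5, 5 ✓
(Container=7, ETA=kappa): rows 4, 5, 7, 8, 9 → ShipID = 7, 7, 7, 7, 7 ✓
Every {Container, ETA} value is associated with a single ShipID value, so {Container, ETA} -> ShipID holds.

Yes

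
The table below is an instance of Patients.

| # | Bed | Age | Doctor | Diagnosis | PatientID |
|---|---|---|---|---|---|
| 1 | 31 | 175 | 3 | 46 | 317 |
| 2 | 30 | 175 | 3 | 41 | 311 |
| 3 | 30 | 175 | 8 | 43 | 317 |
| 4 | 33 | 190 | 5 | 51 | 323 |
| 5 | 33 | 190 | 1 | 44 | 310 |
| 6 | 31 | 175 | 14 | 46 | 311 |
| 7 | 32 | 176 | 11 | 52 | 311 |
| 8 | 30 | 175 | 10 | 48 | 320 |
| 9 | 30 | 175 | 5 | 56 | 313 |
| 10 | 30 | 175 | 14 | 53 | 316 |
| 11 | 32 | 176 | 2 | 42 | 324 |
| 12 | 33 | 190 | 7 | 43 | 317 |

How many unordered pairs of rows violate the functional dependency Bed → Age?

Bed=31: all 2 rows agree on Age — 0 pairs.
Bed=30: all 5 rows agree on Age — 0 pairs.
Bed=33: all 3 rows agree on Age — 0 pairs.
Bed=32: all 2 rows agree on Age — 0 pairs.

0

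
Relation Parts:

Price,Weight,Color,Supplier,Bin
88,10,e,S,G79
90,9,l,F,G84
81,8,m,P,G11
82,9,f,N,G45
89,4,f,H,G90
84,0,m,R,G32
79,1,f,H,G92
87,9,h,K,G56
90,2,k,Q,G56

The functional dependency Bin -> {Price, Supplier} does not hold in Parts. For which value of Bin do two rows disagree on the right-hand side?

Bin=G79: 1 row → {Price,Supplier} = (88, S) ✓
Bin=G84: 1 row → {Price,Supplier} = (90, F) ✓
Bin=G11: 1 row → {Price,Supplier} = (81, P) ✓
Bin=G45: 1 row → {Price,Supplier} = (82, N) ✓
Bin=G90: 1 row → {Price,Supplier} = (89, H) ✓
Bin=G32: 1 row → {Price,Supplier} = (84, R) ✓
Bin=G92: 1 row → {Price,Supplier} = (79, H) ✓
Bin=G56: 2 rows → {Price,Supplier} takes values {(87, K), (90, Q)} — violation
The only Bin value with inconsistent RHS is Bin=G56.

G56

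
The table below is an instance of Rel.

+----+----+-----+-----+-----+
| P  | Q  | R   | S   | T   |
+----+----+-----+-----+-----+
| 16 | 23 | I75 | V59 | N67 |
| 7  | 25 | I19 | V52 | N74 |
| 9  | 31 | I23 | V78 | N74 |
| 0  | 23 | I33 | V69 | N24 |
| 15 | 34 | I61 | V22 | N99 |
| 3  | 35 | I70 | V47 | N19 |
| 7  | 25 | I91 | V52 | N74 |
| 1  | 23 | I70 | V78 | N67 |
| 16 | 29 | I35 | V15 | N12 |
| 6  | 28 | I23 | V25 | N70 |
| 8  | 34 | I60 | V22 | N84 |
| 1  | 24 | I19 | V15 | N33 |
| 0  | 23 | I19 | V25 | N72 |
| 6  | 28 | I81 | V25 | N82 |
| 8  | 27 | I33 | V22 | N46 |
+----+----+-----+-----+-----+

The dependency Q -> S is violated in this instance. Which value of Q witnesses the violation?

Q=23: 4 rows → S takes values {V59, V69, V78, V25} — violation
Q=25: 2 rows → S = V52, V52 ✓
Q=31: 1 row → S = V78 ✓
Q=34: 2 rows → S = V22, V22 ✓
Q=35: 1 row → S = V47 ✓
Q=29: 1 row → S = V15 ✓
Q=28: 2 rows → S = V25, V25 ✓
Q=24: 1 row → S = V15 ✓
Q=27: 1 row → S = V22 ✓
The only Q value with inconsistent S is Q=23.

23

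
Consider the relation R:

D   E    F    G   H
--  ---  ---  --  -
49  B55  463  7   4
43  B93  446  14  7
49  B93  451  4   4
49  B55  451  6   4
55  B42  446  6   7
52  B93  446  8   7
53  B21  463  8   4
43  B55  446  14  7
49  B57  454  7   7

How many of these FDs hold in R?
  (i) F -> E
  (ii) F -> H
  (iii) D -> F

(i) F -> E: F=463: 2 rows → E takes values {B55, B21} — violation; F=446: 4 rows → E takes values {B93, B42, B55} — violation; F=451: 2 rows → E takes values {B93, B55} — violation — fails.
(ii) F -> H: every LHS value maps to a single RHS value — holds.
(iii) D -> F: D=49: 4 rows → F takes values {463, 451, 454} — violation — fails.
1 of the 3 dependencies holds.

1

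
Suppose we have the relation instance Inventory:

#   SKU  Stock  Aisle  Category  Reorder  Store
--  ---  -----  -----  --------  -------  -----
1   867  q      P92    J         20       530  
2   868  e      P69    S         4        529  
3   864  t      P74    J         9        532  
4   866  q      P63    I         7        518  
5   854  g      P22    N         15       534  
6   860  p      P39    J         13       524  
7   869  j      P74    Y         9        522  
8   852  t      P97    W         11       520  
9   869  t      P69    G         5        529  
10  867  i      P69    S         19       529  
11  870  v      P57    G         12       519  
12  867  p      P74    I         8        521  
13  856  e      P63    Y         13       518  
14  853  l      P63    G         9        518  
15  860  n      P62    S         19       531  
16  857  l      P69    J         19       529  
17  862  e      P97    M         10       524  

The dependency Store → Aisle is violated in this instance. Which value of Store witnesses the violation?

524

Store=530: row 1 → Aisle = P92 ✓
Store=529: rows 2, 9, 10, 16 → Aisle = P69, P69, P69, P69 ✓
Store=532: row 3 → Aisle = P74 ✓
Store=518: rows 4, 13, 14 → Aisle = P63, P63, P63 ✓
Store=534: row 5 → Aisle = P22 ✓
Store=524: rows 6, 17 → Aisle takes values {P39, P97} — violation
Store=522: row 7 → Aisle = P74 ✓
Store=520: row 8 → Aisle = P97 ✓
Store=519: row 11 → Aisle = P57 ✓
Store=521: row 12 → Aisle = P74 ✓
Store=531: row 15 → Aisle = P62 ✓
The only Store value with inconsistent Aisle is Store=524.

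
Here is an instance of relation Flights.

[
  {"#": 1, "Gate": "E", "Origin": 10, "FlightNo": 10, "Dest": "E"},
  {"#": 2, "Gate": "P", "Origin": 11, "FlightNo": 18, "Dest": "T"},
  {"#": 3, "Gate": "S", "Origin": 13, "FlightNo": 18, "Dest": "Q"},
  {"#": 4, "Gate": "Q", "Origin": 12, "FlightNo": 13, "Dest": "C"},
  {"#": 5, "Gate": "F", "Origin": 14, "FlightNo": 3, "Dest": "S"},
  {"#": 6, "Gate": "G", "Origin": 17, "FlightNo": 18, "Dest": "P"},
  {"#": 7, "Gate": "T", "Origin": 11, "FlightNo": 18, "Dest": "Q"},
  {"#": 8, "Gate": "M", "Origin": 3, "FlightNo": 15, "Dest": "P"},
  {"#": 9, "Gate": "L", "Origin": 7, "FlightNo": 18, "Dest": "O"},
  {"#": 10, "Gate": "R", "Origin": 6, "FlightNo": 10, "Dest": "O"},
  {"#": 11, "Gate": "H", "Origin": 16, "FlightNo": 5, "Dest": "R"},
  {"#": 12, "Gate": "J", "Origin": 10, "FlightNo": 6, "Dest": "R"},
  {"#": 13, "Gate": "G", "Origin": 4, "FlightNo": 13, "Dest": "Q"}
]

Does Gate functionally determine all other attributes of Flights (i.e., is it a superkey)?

Rows 6 and 13 have the same Gate value Gate=G but are distinct tuples, so Gate does not determine every attribute — not a superkey.

No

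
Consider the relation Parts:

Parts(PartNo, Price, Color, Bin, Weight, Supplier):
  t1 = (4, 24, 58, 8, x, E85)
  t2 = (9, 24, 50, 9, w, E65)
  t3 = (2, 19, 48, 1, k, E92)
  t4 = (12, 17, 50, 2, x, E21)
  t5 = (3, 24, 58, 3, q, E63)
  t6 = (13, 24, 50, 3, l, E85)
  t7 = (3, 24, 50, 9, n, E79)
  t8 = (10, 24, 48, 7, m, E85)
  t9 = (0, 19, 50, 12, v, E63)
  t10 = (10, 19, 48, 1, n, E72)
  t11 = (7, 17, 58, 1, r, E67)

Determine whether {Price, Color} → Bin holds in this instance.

No

(Price=24, Color=58): rows 1, 5 → Bin takes values {8, 3} — violation
(Price=24, Color=50): rows 2, 6, 7 → Bin takes values {9, 3} — violation
(Price=19, Color=48): rows 3, 10 → Bin = 1, 1 ✓
(Price=17, Color=50): row 4 → Bin = 2 ✓
(Price=24, Color=48): row 8 → Bin = 7 ✓
(Price=19, Color=50): row 9 → Bin = 12 ✓
(Price=17, Color=58): row 11 → Bin = 1 ✓
Two rows agree on {Price, Color} but differ on Bin, so {Price, Color} → Bin does not hold.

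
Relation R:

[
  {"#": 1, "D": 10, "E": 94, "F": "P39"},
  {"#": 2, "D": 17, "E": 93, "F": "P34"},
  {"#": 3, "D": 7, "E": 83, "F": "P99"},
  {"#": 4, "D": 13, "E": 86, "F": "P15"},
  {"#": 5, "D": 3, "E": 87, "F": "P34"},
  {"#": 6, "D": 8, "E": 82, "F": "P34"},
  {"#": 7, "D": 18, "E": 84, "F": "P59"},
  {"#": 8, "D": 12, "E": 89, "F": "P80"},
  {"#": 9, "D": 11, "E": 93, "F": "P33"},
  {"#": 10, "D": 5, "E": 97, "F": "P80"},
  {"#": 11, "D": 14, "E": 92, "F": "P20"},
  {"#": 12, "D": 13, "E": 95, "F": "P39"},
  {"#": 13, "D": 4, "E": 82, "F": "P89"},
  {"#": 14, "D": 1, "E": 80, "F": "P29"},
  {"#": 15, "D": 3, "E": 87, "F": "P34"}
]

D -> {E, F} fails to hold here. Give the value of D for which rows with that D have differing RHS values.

13

D=10: row 1 → {E,F} = (94, P39) ✓
D=17: row 2 → {E,F} = (93, P34) ✓
D=7: row 3 → {E,F} = (83, P99) ✓
D=13: rows 4, 12 → {E,F} takes values {(86, P15), (95, P39)} — violation
D=3: rows 5, 15 → {E,F} = (87, P34), (87, P34) ✓
D=8: row 6 → {E,F} = (82, P34) ✓
D=18: row 7 → {E,F} = (84, P59) ✓
D=12: row 8 → {E,F} = (89, P80) ✓
D=11: row 9 → {E,F} = (93, P33) ✓
D=5: row 10 → {E,F} = (97, P80) ✓
D=14: row 11 → {E,F} = (92, P20) ✓
D=4: row 13 → {E,F} = (82, P89) ✓
D=1: row 14 → {E,F} = (80, P29) ✓
The only D value with inconsistent RHS is D=13.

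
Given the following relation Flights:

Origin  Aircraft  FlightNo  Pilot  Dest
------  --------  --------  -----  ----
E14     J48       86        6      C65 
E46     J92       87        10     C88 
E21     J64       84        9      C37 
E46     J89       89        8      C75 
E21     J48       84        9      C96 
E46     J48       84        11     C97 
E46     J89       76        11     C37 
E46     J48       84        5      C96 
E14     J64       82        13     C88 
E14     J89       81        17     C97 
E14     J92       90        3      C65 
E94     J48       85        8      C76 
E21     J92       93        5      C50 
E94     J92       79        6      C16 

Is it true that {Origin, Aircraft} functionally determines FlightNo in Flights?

(Origin=E14, Aircraft=J48): 1 row → FlightNo = 86 ✓
(Origin=E46, Aircraft=J92): 1 row → FlightNo = 87 ✓
(Origin=E21, Aircraft=J64): 1 row → FlightNo = 84 ✓
(Origin=E46, Aircraft=J89): 2 rows → FlightNo takes values {89, 76} — violation
(Origin=E21, Aircraft=J48): 1 row → FlightNo = 84 ✓
(Origin=E46, Aircraft=J48): 2 rows → FlightNo = 84, 84 ✓
(Origin=E14, Aircraft=J64): 1 row → FlightNo = 82 ✓
(Origin=E14, Aircraft=J89): 1 row → FlightNo = 81 ✓
(Origin=E14, Aircraft=J92): 1 row → FlightNo = 90 ✓
(Origin=E94, Aircraft=J48): 1 row → FlightNo = 85 ✓
(Origin=E21, Aircraft=J92): 1 row → FlightNo = 93 ✓
(Origin=E94, Aircraft=J92): 1 row → FlightNo = 79 ✓
Two rows agree on {Origin, Aircraft} but differ on FlightNo, so {Origin, Aircraft} -> FlightNo does not hold.

No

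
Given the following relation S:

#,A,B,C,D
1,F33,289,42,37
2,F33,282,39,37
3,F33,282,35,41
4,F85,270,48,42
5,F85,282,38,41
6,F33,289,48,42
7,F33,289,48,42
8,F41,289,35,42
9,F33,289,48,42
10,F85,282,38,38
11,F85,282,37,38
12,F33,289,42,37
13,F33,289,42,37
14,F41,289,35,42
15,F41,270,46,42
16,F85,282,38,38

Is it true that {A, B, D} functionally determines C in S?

(A=F33, B=289, D=37): rows 1, 12, 13 → C = 42, 42, 42 ✓
(A=F33, B=282, D=37): row 2 → C = 39 ✓
(A=F33, B=282, D=41): row 3 → C = 35 ✓
(A=F85, B=270, D=42): row 4 → C = 48 ✓
(A=F85, B=282, D=41): row 5 → C = 38 ✓
(A=F33, B=289, D=42): rows 6, 7, 9 → C = 48, 48, 48 ✓
(A=F41, B=289, D=42): rows 8, 14 → C = 35, 35 ✓
(A=F85, B=282, D=38): rows 10, 11, 16 → C takes values {38, 37} — violation
(A=F41, B=270, D=42): row 15 → C = 46 ✓
Two rows agree on {A, B, D} but differ on C, so {A, B, D} -> C does not hold.

No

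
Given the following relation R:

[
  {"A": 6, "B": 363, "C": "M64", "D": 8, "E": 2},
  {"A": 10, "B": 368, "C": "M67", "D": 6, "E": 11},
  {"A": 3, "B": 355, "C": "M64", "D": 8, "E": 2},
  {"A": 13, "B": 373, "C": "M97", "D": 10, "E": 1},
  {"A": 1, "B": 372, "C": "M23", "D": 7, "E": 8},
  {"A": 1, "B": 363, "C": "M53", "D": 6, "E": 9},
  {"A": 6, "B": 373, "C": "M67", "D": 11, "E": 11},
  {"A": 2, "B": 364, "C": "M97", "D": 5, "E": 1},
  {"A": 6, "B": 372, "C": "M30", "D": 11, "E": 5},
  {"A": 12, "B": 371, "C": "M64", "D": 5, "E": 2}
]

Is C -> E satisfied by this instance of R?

Yes

C=M64: 3 rows → E = 2, 2, 2 ✓
C=M67: 2 rows → E = 11, 11 ✓
C=M97: 2 rows → E = 1, 1 ✓
C=M23: 1 row → E = 8 ✓
C=M53: 1 row → E = 9 ✓
C=M30: 1 row → E = 5 ✓
Every C value is associated with a single E value, so C -> E holds.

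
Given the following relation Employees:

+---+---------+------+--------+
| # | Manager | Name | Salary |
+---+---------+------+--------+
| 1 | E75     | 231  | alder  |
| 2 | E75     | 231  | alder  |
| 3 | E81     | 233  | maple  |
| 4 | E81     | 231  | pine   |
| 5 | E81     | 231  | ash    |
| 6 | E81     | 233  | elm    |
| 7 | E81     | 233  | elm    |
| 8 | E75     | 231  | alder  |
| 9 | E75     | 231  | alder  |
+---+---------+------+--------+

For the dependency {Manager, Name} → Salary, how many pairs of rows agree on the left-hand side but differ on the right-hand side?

3

(Manager=E75, Name=231): all 4 rows agree on Salary — 0 pairs.
(Manager=E81, Name=233): violating pairs (3,6), (3,7) — 2 pairs.
(Manager=E81, Name=231): violating pairs (4,5) — 1 pair.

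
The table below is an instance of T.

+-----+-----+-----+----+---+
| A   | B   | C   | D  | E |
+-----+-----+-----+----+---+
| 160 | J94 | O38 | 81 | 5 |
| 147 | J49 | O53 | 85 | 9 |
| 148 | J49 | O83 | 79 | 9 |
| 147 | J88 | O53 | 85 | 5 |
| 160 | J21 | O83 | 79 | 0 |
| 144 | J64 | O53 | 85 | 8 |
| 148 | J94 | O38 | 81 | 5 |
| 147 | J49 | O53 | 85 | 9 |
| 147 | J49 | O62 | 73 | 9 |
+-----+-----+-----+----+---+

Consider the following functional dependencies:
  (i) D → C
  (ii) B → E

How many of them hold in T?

(i) D → C: every LHS value maps to a single RHS value — holds.
(ii) B → E: every LHS value maps to a single RHS value — holds.
2 of the 2 dependencies hold.

2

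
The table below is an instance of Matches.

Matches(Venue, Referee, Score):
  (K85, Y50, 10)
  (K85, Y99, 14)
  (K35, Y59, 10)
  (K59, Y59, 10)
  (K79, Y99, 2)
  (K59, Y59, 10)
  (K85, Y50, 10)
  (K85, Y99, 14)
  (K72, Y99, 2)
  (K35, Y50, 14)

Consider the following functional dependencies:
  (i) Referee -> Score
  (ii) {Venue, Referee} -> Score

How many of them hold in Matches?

1

(i) Referee -> Score: Referee=Y50: 3 rows → Score takes values {10, 14} — violation; Referee=Y99: 4 rows → Score takes values {14, 2} — violation — fails.
(ii) {Venue, Referee} -> Score: every LHS value maps to a single RHS value — holds.
1 of the 2 dependencies holds.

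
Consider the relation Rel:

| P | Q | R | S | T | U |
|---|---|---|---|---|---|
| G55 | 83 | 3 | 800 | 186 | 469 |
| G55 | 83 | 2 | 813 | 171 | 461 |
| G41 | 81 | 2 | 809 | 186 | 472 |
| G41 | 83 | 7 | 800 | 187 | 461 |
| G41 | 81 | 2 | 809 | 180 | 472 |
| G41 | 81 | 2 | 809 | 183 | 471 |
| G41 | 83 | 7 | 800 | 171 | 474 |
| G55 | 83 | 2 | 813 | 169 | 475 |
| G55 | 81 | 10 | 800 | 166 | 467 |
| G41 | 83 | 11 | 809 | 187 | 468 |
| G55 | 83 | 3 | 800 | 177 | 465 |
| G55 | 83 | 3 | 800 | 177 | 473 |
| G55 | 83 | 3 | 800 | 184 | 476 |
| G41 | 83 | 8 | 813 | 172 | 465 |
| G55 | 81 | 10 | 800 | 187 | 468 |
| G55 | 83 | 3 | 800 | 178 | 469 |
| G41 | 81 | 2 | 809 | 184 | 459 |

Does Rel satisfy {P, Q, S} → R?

(P=G55, Q=83, S=800): 5 rows → R = 3, 3, 3, 3, 3 ✓
(P=G55, Q=83, S=813): 2 rows → R = 2, 2 ✓
(P=G41, Q=81, S=809): 4 rows → R = 2, 2, 2, 2 ✓
(P=G41, Q=83, S=800): 2 rows → R = 7, 7 ✓
(P=G55, Q=81, S=800): 2 rows → R = 10, 10 ✓
(P=G41, Q=83, S=809): 1 row → R = 11 ✓
(P=G41, Q=83, S=813): 1 row → R = 8 ✓
Every {P, Q, S} value is associated with a single R value, so {P, Q, S} → R holds.

Yes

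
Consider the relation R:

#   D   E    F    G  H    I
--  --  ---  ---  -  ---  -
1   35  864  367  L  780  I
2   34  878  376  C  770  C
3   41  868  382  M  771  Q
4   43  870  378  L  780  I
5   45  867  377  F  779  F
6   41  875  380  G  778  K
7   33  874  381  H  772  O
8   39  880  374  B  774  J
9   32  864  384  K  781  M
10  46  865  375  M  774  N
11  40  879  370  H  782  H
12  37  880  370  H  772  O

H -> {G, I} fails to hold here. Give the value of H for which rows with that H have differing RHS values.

774

H=780: rows 1, 4 → {G,I} = (L, I), (L, I) ✓
H=770: row 2 → {G,I} = (C, C) ✓
H=771: row 3 → {G,I} = (M, Q) ✓
H=779: row 5 → {G,I} = (F, F) ✓
H=778: row 6 → {G,I} = (G, K) ✓
H=772: rows 7, 12 → {G,I} = (H, O), (H, O) ✓
H=774: rows 8, 10 → {G,I} takes values {(B, J), (M, N)} — violation
H=781: row 9 → {G,I} = (K, M) ✓
H=782: row 11 → {G,I} = (H, H) ✓
The only H value with inconsistent RHS is H=774.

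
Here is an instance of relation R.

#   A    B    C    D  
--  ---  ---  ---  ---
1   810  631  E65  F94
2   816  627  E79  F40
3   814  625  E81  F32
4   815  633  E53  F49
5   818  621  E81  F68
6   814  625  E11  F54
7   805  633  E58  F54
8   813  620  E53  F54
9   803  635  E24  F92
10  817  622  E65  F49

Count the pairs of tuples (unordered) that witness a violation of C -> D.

C=E65: violating pairs (1,10) — 1 pair.
C=E81: violating pairs (3,5) — 1 pair.
C=E53: violating pairs (4,8) — 1 pair.

3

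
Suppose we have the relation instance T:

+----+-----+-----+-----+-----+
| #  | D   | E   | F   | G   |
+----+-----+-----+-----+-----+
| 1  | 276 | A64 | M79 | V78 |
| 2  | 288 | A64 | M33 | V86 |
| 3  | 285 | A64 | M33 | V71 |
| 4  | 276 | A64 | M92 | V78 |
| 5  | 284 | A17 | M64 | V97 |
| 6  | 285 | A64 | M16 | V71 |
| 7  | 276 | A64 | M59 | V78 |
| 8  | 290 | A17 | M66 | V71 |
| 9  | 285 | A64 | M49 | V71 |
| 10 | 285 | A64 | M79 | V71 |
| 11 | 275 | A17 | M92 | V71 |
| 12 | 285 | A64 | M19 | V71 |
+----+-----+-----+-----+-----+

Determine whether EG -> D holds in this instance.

(E=A64, G=V78): rows 1, 4, 7 → D = 276, 276, 276 ✓
(E=A64, G=V86): row 2 → D = 288 ✓
(E=A64, G=V71): rows 3, 6, 9, 10, 12 → D = 285, 285, 285, 285, 285 ✓
(E=A17, G=V97): row 5 → D = 284 ✓
(E=A17, G=V71): rows 8, 11 → D takes values {290, 275} — violation
Two rows agree on EG but differ on D, so EG -> D does not hold.

No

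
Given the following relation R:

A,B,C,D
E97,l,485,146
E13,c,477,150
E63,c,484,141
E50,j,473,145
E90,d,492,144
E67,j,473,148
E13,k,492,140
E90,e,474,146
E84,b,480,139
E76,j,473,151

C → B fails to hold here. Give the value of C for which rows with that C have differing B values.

C=485: 1 row → B = l ✓
C=477: 1 row → B = c ✓
C=484: 1 row → B = c ✓
C=473: 3 rows → B = j, j, j ✓
C=492: 2 rows → B takes values {d, k} — violation
C=474: 1 row → B = e ✓
C=480: 1 row → B = b ✓
The only C value with inconsistent B is C=492.

492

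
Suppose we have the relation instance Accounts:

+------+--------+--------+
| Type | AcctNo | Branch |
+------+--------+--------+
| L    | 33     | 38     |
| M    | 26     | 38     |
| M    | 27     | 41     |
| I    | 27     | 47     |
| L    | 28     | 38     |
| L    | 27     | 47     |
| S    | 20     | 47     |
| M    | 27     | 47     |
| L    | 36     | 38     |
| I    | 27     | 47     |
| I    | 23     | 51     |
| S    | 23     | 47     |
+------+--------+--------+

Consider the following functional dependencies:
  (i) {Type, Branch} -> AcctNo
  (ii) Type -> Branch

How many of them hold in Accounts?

0

(i) {Type, Branch} -> AcctNo: (Type=L, Branch=38): 3 rows → AcctNo takes values {33, 28, 36} — violation; (Type=S, Branch=47): 2 rows → AcctNo takes values {20, 23} — violation — fails.
(ii) Type -> Branch: Type=L: 4 rows → Branch takes values {38, 47} — violation; Type=M: 3 rows → Branch takes values {38, 41, 47} — violation; Type=I: 3 rows → Branch takes values {47, 51} — violation — fails.
None of the 2 dependencies hold.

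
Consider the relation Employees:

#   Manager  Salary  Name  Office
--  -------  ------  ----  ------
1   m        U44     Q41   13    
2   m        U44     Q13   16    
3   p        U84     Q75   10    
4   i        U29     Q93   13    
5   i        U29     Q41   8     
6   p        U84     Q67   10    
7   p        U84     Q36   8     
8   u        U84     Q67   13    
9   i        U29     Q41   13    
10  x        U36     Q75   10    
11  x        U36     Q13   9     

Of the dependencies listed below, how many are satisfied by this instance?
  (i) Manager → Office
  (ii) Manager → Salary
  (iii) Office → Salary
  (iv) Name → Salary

(i) Manager → Office: Manager=m: rows 1, 2 → Office takes values {13, 16} — violation; Manager=p: rows 3, 6, 7 → Office takes values {10, 8} — violation; Manager=i: rows 4, 5, 9 → Office takes values {13, 8} — violation; Manager=x: rows 10, 11 → Office takes values {10, 9} — violation — fails.
(ii) Manager → Salary: every LHS value maps to a single RHS value — holds.
(iii) Office → Salary: Office=13: rows 1, 4, 8, 9 → Salary takes values {U44, U29, U84} — violation; Office=10: rows 3, 6, 10 → Salary takes values {U84, U36} — violation; Office=8: rows 5, 7 → Salary takes values {U29, U84} — violation — fails.
(iv) Name → Salary: Name=Q41: rows 1, 5, 9 → Salary takes values {U44, U29} — violation; Name=Q13: rows 2, 11 → Salary takes values {U44, U36} — violation; Name=Q75: rows 3, 10 → Salary takes values {U84, U36} — violation — fails.
1 of the 4 dependencies holds.

1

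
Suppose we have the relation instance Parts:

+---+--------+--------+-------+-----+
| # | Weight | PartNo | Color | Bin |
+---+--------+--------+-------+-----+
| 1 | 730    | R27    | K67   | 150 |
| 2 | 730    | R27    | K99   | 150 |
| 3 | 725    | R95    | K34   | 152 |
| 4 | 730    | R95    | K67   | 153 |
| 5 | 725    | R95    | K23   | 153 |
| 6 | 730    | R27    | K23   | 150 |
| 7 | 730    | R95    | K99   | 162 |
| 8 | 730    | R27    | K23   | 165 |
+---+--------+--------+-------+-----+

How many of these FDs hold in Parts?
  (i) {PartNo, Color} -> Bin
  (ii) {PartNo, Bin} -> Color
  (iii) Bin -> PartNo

(i) {PartNo, Color} -> Bin: (PartNo=R27, Color=K23): rows 6, 8 → Bin takes values {150, 165} — violation — fails.
(ii) {PartNo, Bin} -> Color: (PartNo=R27, Bin=150): rows 1, 2, 6 → Color takes values {K67, K99, K23} — violation; (PartNo=R95, Bin=153): rows 4, 5 → Color takes values {K67, K23} — violation — fails.
(iii) Bin -> PartNo: every LHS value maps to a single RHS value — holds.
1 of the 3 dependencies holds.

1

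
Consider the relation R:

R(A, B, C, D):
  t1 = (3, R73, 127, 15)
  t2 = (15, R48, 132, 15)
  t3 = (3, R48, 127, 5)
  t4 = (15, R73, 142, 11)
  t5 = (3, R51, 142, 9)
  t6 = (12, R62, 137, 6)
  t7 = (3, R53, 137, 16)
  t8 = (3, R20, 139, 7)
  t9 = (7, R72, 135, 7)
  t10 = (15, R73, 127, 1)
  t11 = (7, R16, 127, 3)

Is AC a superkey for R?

Rows 1 and 3 have the same AC value (A=3, C=127) but are distinct tuples, so AC does not determine every attribute — not a superkey.

No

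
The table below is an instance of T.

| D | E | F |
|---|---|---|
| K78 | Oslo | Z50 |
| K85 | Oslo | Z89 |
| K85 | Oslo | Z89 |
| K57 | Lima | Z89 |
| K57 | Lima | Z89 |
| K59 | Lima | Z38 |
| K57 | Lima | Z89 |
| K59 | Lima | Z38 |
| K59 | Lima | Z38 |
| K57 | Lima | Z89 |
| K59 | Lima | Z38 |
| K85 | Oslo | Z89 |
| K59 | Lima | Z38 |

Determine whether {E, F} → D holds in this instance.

Yes

(E=Oslo, F=Z50): 1 row → D = K78 ✓
(E=Oslo, F=Z89): 3 rows → D = K85, K85, K85 ✓
(E=Lima, F=Z89): 4 rows → D = K57, K57, K57, K57 ✓
(E=Lima, F=Z38): 5 rows → D = K59, K59, K59, K59, K59 ✓
Every {E, F} value is associated with a single D value, so {E, F} → D holds.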